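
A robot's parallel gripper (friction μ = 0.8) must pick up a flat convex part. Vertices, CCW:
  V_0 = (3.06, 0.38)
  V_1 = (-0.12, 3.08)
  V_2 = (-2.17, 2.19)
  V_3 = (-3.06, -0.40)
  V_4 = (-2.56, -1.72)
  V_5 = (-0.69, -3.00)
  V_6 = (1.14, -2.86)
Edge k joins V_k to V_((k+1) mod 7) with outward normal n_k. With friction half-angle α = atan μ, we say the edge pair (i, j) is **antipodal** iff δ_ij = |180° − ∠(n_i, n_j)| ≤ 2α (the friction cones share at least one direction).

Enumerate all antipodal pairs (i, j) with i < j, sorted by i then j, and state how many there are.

α = atan 0.8 = 38.66°;  2α = 77.32°
n_0 = (+0.6472, +0.7623)
n_1 = (-0.3982, +0.9173)
n_2 = (-0.9457, +0.3250)
n_3 = (-0.9352, -0.3542)
n_4 = (-0.5648, -0.8252)
n_5 = (+0.0763, -0.9971)
n_6 = (+0.8603, -0.5098)
  (0,1): δ = 116.20°  ·
  (0,2): δ = 68.63°  ✓
  (0,3): δ = 28.92°  ✓
  (0,4): δ = 5.94°  ✓
  (0,5): δ = 44.71°  ✓
  (0,6): δ = 99.68°  ·
  (1,2): δ = 132.43°  ·
  (1,3): δ = 92.72°  ·
  (1,4): δ = 57.86°  ✓
  (1,5): δ = 19.09°  ✓
  (1,6): δ = 35.88°  ✓
  (2,3): δ = 140.29°  ·
  (2,4): δ = 105.43°  ·
  (2,5): δ = 66.66°  ✓
  (2,6): δ = 11.69°  ✓
  (3,4): δ = 145.14°  ·
  (3,5): δ = 106.37°  ·
  (3,6): δ = 51.40°  ✓
  (4,5): δ = 141.23°  ·
  (4,6): δ = 86.26°  ·
  (5,6): δ = 125.03°  ·
antipodal pairs: 10

count = 10; pairs: (0,2), (0,3), (0,4), (0,5), (1,4), (1,5), (1,6), (2,5), (2,6), (3,6)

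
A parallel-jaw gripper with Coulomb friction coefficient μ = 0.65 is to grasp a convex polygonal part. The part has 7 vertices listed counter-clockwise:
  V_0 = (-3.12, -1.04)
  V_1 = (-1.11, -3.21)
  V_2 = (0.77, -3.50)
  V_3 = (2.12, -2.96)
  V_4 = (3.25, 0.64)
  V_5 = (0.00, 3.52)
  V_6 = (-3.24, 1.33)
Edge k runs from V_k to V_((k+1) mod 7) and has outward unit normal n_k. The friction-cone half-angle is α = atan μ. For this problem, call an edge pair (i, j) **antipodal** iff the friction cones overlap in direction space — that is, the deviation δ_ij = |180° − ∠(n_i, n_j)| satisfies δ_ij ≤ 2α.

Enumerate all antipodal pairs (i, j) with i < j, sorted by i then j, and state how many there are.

count = 9; pairs: (0,3), (0,4), (1,4), (1,5), (2,4), (2,5), (3,5), (3,6), (4,6)

α = atan 0.65 = 33.02°;  2α = 66.05°
n_0 = (-0.7336, -0.6795)
n_1 = (-0.1525, -0.9883)
n_2 = (+0.3714, -0.9285)
n_3 = (+0.9541, -0.2995)
n_4 = (+0.6632, +0.7484)
n_5 = (-0.5600, +0.8285)
n_6 = (-0.9987, -0.0506)
  (0,1): δ = 141.58°  ·
  (0,2): δ = 111.01°  ·
  (0,3): δ = 60.23°  ✓
  (0,4): δ = 5.65°  ✓
  (0,5): δ = 81.25°  ·
  (0,6): δ = 140.09°  ·
  (1,2): δ = 149.43°  ·
  (1,3): δ = 98.66°  ·
  (1,4): δ = 32.78°  ✓
  (1,5): δ = 42.82°  ✓
  (1,6): δ = 101.67°  ·
  (2,3): δ = 129.23°  ·
  (2,4): δ = 63.35°  ✓
  (2,5): δ = 12.25°  ✓
  (2,6): δ = 71.10°  ·
  (3,4): δ = 114.12°  ·
  (3,5): δ = 38.52°  ✓
  (3,6): δ = 20.33°  ✓
  (4,5): δ = 104.40°  ·
  (4,6): δ = 45.56°  ✓
  (5,6): δ = 121.16°  ·
antipodal pairs: 9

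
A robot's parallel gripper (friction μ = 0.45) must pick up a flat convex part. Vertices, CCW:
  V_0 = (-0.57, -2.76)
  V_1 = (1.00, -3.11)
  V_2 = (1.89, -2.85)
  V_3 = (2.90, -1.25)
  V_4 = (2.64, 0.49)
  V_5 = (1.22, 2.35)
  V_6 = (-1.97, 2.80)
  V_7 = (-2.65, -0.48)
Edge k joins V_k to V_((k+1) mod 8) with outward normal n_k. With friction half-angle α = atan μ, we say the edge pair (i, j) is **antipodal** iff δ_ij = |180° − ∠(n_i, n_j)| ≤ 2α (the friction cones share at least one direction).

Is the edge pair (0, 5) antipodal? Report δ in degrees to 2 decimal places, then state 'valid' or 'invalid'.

δ = 4.54°, valid

α = atan 0.45 = 24.23°;  2α = 48.46°
edge 0: e_0 = (+1.57, -0.35);  n_0 = (-0.2176, -0.9760)
edge 5: e_5 = (-3.19, +0.45);  n_5 = (+0.1397, +0.9902)
∠(n_0, n_5) = 175.46°
δ = |180° − 175.46°| = 4.54°
4.54° ≤ 2α = 48.46°  →  valid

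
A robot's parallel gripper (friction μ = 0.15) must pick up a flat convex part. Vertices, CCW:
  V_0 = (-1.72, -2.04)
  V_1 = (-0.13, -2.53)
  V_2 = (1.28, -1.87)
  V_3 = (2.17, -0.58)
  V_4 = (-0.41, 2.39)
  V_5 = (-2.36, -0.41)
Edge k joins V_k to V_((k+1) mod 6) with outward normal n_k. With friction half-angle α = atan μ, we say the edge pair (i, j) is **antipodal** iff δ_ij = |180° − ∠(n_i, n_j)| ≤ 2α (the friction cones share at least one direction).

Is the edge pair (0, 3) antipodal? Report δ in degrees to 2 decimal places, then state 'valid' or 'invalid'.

α = atan 0.15 = 8.53°;  2α = 17.06°
edge 0: e_0 = (+1.59, -0.49);  n_0 = (-0.2945, -0.9556)
edge 3: e_3 = (-2.58, +2.97);  n_3 = (+0.7549, +0.6558)
∠(n_0, n_3) = 148.11°
δ = |180° − 148.11°| = 31.89°
31.89° > 2α = 17.06°  →  invalid

δ = 31.89°, invalid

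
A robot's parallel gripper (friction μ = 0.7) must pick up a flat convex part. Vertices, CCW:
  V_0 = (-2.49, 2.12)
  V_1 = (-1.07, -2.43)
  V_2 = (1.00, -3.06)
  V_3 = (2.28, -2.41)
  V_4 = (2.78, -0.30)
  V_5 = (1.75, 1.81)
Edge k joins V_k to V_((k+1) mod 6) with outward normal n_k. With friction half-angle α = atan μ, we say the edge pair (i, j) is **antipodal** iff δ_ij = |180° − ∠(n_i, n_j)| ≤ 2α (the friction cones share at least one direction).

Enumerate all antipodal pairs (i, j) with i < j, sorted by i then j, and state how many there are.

α = atan 0.7 = 34.99°;  2α = 69.98°
n_0 = (-0.9546, -0.2979)
n_1 = (-0.2912, -0.9567)
n_2 = (+0.4528, -0.8916)
n_3 = (+0.9731, -0.2306)
n_4 = (+0.8986, +0.4387)
n_5 = (+0.0729, +0.9973)
  (0,1): δ = 124.26°  ·
  (0,2): δ = 80.41°  ·
  (0,3): δ = 30.66°  ✓
  (0,4): δ = 8.69°  ✓
  (0,5): δ = 68.49°  ✓
  (1,2): δ = 136.15°  ·
  (1,3): δ = 86.40°  ·
  (1,4): δ = 47.05°  ✓
  (1,5): δ = 12.75°  ✓
  (2,3): δ = 130.25°  ·
  (2,4): δ = 90.90°  ·
  (2,5): δ = 31.10°  ✓
  (3,4): δ = 140.65°  ·
  (3,5): δ = 80.85°  ·
  (4,5): δ = 120.20°  ·
antipodal pairs: 6

count = 6; pairs: (0,3), (0,4), (0,5), (1,4), (1,5), (2,5)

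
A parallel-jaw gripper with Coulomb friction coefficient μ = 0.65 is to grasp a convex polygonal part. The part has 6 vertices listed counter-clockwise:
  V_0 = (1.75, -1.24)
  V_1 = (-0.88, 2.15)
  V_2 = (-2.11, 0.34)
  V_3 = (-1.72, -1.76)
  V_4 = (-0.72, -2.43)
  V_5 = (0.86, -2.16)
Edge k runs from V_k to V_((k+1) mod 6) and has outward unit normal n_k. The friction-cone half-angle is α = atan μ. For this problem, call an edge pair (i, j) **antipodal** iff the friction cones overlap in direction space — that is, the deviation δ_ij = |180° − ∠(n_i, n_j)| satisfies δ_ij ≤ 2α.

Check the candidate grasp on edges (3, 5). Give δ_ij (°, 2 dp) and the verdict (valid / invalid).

δ = 100.23°, invalid

α = atan 0.65 = 33.02°;  2α = 66.05°
edge 3: e_3 = (+1.00, -0.67);  n_3 = (-0.5566, -0.8308)
edge 5: e_5 = (+0.89, +0.92);  n_5 = (+0.7187, -0.6953)
∠(n_3, n_5) = 79.77°
δ = |180° − 79.77°| = 100.23°
100.23° > 2α = 66.05°  →  invalid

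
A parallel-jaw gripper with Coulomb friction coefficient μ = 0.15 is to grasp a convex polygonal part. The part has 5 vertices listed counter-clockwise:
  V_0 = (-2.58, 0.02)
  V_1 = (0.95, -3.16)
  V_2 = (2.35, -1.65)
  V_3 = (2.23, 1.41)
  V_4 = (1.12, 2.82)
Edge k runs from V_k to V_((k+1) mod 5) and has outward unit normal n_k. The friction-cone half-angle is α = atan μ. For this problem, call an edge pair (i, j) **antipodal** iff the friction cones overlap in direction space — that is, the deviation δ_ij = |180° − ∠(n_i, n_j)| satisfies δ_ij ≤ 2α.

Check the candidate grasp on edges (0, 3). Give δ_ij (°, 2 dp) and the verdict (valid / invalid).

α = atan 0.15 = 8.53°;  2α = 17.06°
edge 0: e_0 = (+3.53, -3.18);  n_0 = (-0.6693, -0.7430)
edge 3: e_3 = (-1.11, +1.41);  n_3 = (+0.7857, +0.6186)
∠(n_0, n_3) = 170.23°
δ = |180° − 170.23°| = 9.77°
9.77° ≤ 2α = 17.06°  →  valid

δ = 9.77°, valid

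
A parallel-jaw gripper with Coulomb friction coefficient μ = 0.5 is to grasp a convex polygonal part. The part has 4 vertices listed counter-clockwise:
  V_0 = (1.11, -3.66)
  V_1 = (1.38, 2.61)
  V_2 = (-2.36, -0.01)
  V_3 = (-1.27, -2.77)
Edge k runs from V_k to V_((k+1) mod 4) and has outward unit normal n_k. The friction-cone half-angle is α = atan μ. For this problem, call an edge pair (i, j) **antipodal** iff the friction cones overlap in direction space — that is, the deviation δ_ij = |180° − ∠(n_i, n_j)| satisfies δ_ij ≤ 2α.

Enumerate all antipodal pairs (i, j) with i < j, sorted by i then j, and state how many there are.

count = 2; pairs: (0,1), (0,2)

α = atan 0.5 = 26.57°;  2α = 53.13°
n_0 = (+0.9991, -0.0430)
n_1 = (-0.5738, +0.8190)
n_2 = (-0.9301, -0.3673)
n_3 = (-0.3503, -0.9367)
  (0,1): δ = 52.52°  ✓
  (0,2): δ = 24.02°  ✓
  (0,3): δ = 71.96°  ·
  (1,2): δ = 103.46°  ·
  (1,3): δ = 55.52°  ·
  (2,3): δ = 132.05°  ·
antipodal pairs: 2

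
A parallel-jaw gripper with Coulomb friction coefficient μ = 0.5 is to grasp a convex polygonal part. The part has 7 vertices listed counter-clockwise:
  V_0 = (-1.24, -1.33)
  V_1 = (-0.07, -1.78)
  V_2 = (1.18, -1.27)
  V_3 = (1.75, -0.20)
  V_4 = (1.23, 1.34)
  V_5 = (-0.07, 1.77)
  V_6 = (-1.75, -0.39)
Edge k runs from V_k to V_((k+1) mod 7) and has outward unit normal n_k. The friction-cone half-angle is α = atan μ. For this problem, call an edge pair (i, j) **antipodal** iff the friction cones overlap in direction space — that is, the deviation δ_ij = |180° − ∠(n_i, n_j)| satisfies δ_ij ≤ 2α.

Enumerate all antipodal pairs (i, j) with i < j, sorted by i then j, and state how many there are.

count = 7; pairs: (0,3), (0,4), (1,4), (1,5), (2,5), (3,6), (4,6)

α = atan 0.5 = 26.57°;  2α = 53.13°
n_0 = (-0.3590, -0.9333)
n_1 = (+0.3778, -0.9259)
n_2 = (+0.8826, -0.4702)
n_3 = (+0.9474, +0.3199)
n_4 = (+0.3140, +0.9494)
n_5 = (-0.7894, +0.6139)
n_6 = (-0.8790, -0.4769)
  (0,1): δ = 136.77°  ·
  (0,2): δ = 97.01°  ·
  (0,3): δ = 50.30°  ✓
  (0,4): δ = 2.73°  ✓
  (0,5): δ = 73.16°  ·
  (0,6): δ = 139.52°  ·
  (1,2): δ = 140.24°  ·
  (1,3): δ = 93.54°  ·
  (1,4): δ = 40.50°  ✓
  (1,5): δ = 29.93°  ✓
  (1,6): δ = 96.29°  ·
  (2,3): δ = 133.30°  ·
  (2,4): δ = 80.26°  ·
  (2,5): δ = 9.83°  ✓
  (2,6): δ = 56.53°  ·
  (3,4): δ = 126.96°  ·
  (3,5): δ = 56.53°  ·
  (3,6): δ = 9.82°  ✓
  (4,5): δ = 109.57°  ·
  (4,6): δ = 43.22°  ✓
  (5,6): δ = 113.64°  ·
antipodal pairs: 7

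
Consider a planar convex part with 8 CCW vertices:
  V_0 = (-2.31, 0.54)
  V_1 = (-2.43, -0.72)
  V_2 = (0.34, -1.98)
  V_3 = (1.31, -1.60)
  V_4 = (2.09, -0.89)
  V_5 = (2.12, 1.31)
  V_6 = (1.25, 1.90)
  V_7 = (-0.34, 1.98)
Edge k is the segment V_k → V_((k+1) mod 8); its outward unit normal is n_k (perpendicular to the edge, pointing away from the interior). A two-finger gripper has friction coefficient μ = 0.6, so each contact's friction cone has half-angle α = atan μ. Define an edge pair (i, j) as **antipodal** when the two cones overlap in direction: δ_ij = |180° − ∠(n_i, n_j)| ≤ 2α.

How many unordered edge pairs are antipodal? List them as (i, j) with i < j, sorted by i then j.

count = 12; pairs: (0,3), (0,4), (0,5), (1,5), (1,6), (1,7), (2,5), (2,6), (2,7), (3,6), (3,7), (4,7)

α = atan 0.6 = 30.96°;  2α = 61.93°
n_0 = (-0.9955, +0.0948)
n_1 = (-0.4141, -0.9103)
n_2 = (+0.3648, -0.9311)
n_3 = (+0.6731, -0.7395)
n_4 = (+0.9999, -0.0136)
n_5 = (+0.5613, +0.8276)
n_6 = (+0.0503, +0.9987)
n_7 = (-0.5901, +0.8073)
  (0,1): δ = 109.02°  ·
  (0,2): δ = 63.17°  ·
  (0,3): δ = 42.25°  ✓
  (0,4): δ = 4.66°  ✓
  (0,5): δ = 61.30°  ✓
  (0,6): δ = 92.56°  ·
  (0,7): δ = 131.61°  ·
  (1,2): δ = 134.15°  ·
  (1,3): δ = 113.23°  ·
  (1,4): δ = 66.32°  ·
  (1,5): δ = 9.68°  ✓
  (1,6): δ = 21.58°  ✓
  (1,7): δ = 60.63°  ✓
  (2,3): δ = 159.08°  ·
  (2,4): δ = 112.17°  ·
  (2,5): δ = 55.54°  ✓
  (2,6): δ = 24.27°  ✓
  (2,7): δ = 14.77°  ✓
  (3,4): δ = 133.09°  ·
  (3,5): δ = 76.45°  ·
  (3,6): δ = 45.19°  ✓
  (3,7): δ = 6.14°  ✓
  (4,5): δ = 123.36°  ·
  (4,6): δ = 92.10°  ·
  (4,7): δ = 53.05°  ✓
  (5,6): δ = 148.74°  ·
  (5,7): δ = 109.69°  ·
  (6,7): δ = 140.95°  ·
antipodal pairs: 12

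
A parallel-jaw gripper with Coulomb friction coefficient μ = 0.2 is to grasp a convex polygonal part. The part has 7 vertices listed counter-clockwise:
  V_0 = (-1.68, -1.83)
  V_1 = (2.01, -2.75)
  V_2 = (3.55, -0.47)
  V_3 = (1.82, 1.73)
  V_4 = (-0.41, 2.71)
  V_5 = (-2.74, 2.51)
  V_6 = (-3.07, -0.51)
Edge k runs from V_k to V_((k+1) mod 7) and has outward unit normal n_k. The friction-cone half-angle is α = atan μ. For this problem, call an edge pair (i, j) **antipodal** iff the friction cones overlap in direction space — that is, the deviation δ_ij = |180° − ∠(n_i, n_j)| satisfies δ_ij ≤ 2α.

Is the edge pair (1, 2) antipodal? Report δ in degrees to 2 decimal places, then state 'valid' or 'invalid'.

δ = 107.78°, invalid

α = atan 0.2 = 11.31°;  2α = 22.62°
edge 1: e_1 = (+1.54, +2.28);  n_1 = (+0.8287, -0.5597)
edge 2: e_2 = (-1.73, +2.20);  n_2 = (+0.7861, +0.6181)
∠(n_1, n_2) = 72.22°
δ = |180° − 72.22°| = 107.78°
107.78° > 2α = 22.62°  →  invalid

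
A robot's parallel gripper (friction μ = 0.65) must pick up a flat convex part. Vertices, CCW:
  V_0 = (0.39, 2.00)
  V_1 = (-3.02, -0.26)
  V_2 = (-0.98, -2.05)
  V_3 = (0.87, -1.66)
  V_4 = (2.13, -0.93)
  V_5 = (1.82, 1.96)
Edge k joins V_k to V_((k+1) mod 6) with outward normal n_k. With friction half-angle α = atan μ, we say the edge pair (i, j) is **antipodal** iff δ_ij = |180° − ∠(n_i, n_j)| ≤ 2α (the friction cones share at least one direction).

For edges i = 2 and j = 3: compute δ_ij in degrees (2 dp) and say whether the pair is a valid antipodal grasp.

α = atan 0.65 = 33.02°;  2α = 66.05°
edge 2: e_2 = (+1.85, +0.39);  n_2 = (+0.2063, -0.9785)
edge 3: e_3 = (+1.26, +0.73);  n_3 = (+0.5013, -0.8653)
∠(n_2, n_3) = 18.18°
δ = |180° − 18.18°| = 161.82°
161.82° > 2α = 66.05°  →  invalid

δ = 161.82°, invalid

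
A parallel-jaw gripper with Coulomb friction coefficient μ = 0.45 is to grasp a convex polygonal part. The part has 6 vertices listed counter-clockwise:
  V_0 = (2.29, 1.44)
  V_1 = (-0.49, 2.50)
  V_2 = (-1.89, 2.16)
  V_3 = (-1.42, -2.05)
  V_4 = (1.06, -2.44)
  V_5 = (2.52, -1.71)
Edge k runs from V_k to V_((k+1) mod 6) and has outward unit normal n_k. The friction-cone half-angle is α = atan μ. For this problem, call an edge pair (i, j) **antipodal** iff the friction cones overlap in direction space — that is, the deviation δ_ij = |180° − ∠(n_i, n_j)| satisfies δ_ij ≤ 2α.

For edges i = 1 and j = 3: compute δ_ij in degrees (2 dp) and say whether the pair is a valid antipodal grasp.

δ = 22.59°, valid

α = atan 0.45 = 24.23°;  2α = 48.46°
edge 1: e_1 = (-1.40, -0.34);  n_1 = (-0.2360, +0.9718)
edge 3: e_3 = (+2.48, -0.39);  n_3 = (-0.1553, -0.9879)
∠(n_1, n_3) = 157.41°
δ = |180° − 157.41°| = 22.59°
22.59° ≤ 2α = 48.46°  →  valid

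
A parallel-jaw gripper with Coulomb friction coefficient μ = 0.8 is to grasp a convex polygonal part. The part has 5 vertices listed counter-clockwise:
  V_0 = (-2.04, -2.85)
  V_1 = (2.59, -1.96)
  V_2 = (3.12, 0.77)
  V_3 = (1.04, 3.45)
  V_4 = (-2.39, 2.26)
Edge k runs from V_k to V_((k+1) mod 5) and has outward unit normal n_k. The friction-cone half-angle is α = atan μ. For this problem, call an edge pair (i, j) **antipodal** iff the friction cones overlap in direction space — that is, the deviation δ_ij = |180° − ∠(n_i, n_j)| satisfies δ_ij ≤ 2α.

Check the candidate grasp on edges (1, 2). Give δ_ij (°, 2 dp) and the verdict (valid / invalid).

δ = 131.20°, invalid

α = atan 0.8 = 38.66°;  2α = 77.32°
edge 1: e_1 = (+0.53, +2.73);  n_1 = (+0.9817, -0.1906)
edge 2: e_2 = (-2.08, +2.68);  n_2 = (+0.7900, +0.6131)
∠(n_1, n_2) = 48.80°
δ = |180° − 48.80°| = 131.20°
131.20° > 2α = 77.32°  →  invalid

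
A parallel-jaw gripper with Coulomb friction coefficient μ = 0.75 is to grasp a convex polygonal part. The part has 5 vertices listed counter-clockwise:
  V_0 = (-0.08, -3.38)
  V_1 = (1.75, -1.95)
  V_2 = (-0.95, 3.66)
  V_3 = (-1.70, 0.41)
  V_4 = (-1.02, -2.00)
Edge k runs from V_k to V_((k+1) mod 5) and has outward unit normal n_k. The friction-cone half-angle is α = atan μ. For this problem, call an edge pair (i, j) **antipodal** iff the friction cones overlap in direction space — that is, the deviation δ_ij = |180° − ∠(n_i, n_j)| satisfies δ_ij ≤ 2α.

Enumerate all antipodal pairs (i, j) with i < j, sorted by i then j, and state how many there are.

count = 5; pairs: (0,2), (0,3), (1,2), (1,3), (1,4)

α = atan 0.75 = 36.87°;  2α = 73.74°
n_0 = (+0.6157, -0.7880)
n_1 = (+0.9011, +0.4337)
n_2 = (-0.9744, +0.2249)
n_3 = (-0.9624, -0.2716)
n_4 = (-0.8265, -0.5630)
  (0,1): δ = 102.30°  ·
  (0,2): δ = 39.00°  ✓
  (0,3): δ = 67.75°  ✓
  (0,4): δ = 86.26°  ·
  (1,2): δ = 38.70°  ✓
  (1,3): δ = 9.94°  ✓
  (1,4): δ = 8.56°  ✓
  (2,3): δ = 151.25°  ·
  (2,4): δ = 132.74°  ·
  (3,4): δ = 161.50°  ·
antipodal pairs: 5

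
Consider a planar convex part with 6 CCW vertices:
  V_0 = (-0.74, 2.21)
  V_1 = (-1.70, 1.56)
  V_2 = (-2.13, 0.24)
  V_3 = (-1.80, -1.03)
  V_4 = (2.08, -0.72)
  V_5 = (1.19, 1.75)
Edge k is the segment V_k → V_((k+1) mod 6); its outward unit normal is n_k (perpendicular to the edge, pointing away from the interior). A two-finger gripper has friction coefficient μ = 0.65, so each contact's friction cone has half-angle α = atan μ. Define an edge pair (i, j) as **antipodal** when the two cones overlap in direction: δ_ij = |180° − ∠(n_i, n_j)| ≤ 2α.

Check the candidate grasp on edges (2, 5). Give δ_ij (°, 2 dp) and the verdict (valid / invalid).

δ = 62.03°, valid

α = atan 0.65 = 33.02°;  2α = 66.05°
edge 2: e_2 = (+0.33, -1.27);  n_2 = (-0.9679, -0.2515)
edge 5: e_5 = (-1.93, +0.46);  n_5 = (+0.2318, +0.9728)
∠(n_2, n_5) = 117.97°
δ = |180° − 117.97°| = 62.03°
62.03° ≤ 2α = 66.05°  →  valid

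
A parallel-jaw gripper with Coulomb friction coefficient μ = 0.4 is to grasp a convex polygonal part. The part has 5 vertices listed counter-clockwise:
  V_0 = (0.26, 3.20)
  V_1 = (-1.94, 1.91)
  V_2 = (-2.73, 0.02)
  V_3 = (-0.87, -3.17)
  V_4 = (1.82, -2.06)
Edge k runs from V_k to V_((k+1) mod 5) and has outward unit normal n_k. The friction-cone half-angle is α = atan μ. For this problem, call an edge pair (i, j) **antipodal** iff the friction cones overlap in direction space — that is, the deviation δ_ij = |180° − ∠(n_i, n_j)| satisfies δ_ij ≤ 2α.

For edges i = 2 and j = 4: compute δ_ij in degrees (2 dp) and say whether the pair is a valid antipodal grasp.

δ = 13.73°, valid

α = atan 0.4 = 21.80°;  2α = 43.60°
edge 2: e_2 = (+1.86, -3.19);  n_2 = (-0.8639, -0.5037)
edge 4: e_4 = (-1.56, +5.26);  n_4 = (+0.9587, +0.2843)
∠(n_2, n_4) = 166.27°
δ = |180° − 166.27°| = 13.73°
13.73° ≤ 2α = 43.60°  →  valid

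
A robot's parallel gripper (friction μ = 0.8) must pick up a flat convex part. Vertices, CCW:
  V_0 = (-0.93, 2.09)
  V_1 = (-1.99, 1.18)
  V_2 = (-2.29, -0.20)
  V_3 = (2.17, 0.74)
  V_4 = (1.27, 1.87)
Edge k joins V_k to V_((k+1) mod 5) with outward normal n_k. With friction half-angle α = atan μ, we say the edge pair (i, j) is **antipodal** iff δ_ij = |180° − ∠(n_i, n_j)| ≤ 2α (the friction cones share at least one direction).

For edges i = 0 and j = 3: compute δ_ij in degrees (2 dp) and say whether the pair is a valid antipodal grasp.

δ = 87.89°, invalid

α = atan 0.8 = 38.66°;  2α = 77.32°
edge 0: e_0 = (-1.06, -0.91);  n_0 = (-0.6514, +0.7588)
edge 3: e_3 = (-0.90, +1.13);  n_3 = (+0.7822, +0.6230)
∠(n_0, n_3) = 92.11°
δ = |180° − 92.11°| = 87.89°
87.89° > 2α = 77.32°  →  invalid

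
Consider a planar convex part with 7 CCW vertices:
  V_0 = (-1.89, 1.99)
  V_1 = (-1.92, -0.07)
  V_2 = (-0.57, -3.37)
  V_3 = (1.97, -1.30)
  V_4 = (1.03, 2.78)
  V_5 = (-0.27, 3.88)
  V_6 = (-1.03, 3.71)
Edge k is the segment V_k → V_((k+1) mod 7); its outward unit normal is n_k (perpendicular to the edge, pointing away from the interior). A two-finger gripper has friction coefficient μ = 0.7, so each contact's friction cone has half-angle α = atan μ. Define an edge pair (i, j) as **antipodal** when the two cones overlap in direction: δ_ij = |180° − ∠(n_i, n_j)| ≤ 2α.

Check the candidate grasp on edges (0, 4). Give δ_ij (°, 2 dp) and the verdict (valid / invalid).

δ = 50.60°, valid

α = atan 0.7 = 34.99°;  2α = 69.98°
edge 0: e_0 = (-0.03, -2.06);  n_0 = (-0.9999, +0.0146)
edge 4: e_4 = (-1.30, +1.10);  n_4 = (+0.6459, +0.7634)
∠(n_0, n_4) = 129.40°
δ = |180° − 129.40°| = 50.60°
50.60° ≤ 2α = 69.98°  →  valid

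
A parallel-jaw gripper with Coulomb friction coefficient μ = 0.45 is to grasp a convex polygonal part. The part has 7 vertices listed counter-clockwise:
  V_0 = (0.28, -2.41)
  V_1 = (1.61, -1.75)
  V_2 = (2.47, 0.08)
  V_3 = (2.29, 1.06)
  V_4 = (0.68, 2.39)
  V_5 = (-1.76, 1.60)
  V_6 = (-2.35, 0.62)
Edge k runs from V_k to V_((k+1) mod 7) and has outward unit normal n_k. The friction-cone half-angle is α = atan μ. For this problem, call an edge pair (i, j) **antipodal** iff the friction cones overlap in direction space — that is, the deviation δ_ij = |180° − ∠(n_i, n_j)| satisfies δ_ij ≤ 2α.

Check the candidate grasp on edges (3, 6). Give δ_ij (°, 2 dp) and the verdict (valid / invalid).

δ = 9.48°, valid

α = atan 0.45 = 24.23°;  2α = 48.46°
edge 3: e_3 = (-1.61, +1.33);  n_3 = (+0.6369, +0.7710)
edge 6: e_6 = (+2.63, -3.03);  n_6 = (-0.7552, -0.6555)
∠(n_3, n_6) = 170.52°
δ = |180° − 170.52°| = 9.48°
9.48° ≤ 2α = 48.46°  →  valid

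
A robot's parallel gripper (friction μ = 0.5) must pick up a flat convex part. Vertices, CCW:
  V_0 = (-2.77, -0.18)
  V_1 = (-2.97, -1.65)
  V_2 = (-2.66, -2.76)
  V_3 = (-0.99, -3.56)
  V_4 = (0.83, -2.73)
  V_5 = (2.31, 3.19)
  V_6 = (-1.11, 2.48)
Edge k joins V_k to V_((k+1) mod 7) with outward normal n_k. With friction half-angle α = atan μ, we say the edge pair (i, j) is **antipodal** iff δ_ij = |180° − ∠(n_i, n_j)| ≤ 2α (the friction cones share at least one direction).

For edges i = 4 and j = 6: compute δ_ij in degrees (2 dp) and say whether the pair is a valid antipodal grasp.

δ = 17.93°, valid

α = atan 0.5 = 26.57°;  2α = 53.13°
edge 4: e_4 = (+1.48, +5.92);  n_4 = (+0.9701, -0.2425)
edge 6: e_6 = (-1.66, -2.66);  n_6 = (-0.8484, +0.5294)
∠(n_4, n_6) = 162.07°
δ = |180° − 162.07°| = 17.93°
17.93° ≤ 2α = 53.13°  →  valid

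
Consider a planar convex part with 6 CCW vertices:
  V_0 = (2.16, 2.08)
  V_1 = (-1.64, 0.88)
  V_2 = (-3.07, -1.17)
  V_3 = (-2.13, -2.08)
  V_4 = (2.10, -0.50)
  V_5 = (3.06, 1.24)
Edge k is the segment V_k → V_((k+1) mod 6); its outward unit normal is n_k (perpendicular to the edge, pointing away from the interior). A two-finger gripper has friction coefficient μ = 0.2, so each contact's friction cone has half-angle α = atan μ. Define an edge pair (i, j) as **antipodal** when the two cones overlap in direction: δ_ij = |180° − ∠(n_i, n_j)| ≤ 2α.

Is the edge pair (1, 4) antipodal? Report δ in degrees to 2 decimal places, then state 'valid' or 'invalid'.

α = atan 0.2 = 11.31°;  2α = 22.62°
edge 1: e_1 = (-1.43, -2.05);  n_1 = (-0.8202, +0.5721)
edge 4: e_4 = (+0.96, +1.74);  n_4 = (+0.8756, -0.4831)
∠(n_1, n_4) = 173.99°
δ = |180° − 173.99°| = 6.01°
6.01° ≤ 2α = 22.62°  →  valid

δ = 6.01°, valid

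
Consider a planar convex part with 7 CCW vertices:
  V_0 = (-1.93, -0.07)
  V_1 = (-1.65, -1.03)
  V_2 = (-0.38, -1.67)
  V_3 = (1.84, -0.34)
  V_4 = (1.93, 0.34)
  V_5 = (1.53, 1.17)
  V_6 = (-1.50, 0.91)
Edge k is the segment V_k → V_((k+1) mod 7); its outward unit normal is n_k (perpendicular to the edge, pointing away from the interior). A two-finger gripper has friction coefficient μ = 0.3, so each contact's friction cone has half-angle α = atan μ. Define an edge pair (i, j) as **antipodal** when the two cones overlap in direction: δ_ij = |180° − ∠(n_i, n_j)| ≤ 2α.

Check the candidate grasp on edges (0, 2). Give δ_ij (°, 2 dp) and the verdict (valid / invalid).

α = atan 0.3 = 16.70°;  2α = 33.40°
edge 0: e_0 = (+0.28, -0.96);  n_0 = (-0.9600, -0.2800)
edge 2: e_2 = (+2.22, +1.33);  n_2 = (+0.5139, -0.8578)
∠(n_0, n_2) = 104.67°
δ = |180° − 104.67°| = 75.33°
75.33° > 2α = 33.40°  →  invalid

δ = 75.33°, invalid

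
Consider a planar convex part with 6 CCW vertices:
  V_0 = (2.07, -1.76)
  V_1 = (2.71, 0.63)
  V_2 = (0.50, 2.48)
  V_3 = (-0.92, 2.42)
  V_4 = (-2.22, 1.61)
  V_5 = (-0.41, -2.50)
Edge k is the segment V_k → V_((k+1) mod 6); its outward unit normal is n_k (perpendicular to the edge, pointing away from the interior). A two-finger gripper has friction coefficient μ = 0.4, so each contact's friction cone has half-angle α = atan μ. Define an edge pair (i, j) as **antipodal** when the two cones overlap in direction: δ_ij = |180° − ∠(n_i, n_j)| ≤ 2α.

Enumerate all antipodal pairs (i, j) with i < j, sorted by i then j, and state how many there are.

count = 5; pairs: (0,3), (0,4), (1,4), (2,5), (3,5)

α = atan 0.4 = 21.80°;  2α = 43.60°
n_0 = (+0.9660, -0.2587)
n_1 = (+0.6419, +0.7668)
n_2 = (-0.0422, +0.9991)
n_3 = (-0.5288, +0.8487)
n_4 = (-0.9152, -0.4030)
n_5 = (+0.2859, -0.9583)
  (0,1): δ = 114.94°  ·
  (0,2): δ = 72.59°  ·
  (0,3): δ = 43.08°  ✓
  (0,4): δ = 38.76°  ✓
  (0,5): δ = 121.61°  ·
  (1,2): δ = 137.65°  ·
  (1,3): δ = 108.14°  ·
  (1,4): δ = 26.30°  ✓
  (1,5): δ = 56.55°  ·
  (2,3): δ = 150.49°  ·
  (2,4): δ = 68.65°  ·
  (2,5): δ = 14.19°  ✓
  (3,4): δ = 98.16°  ·
  (3,5): δ = 15.31°  ✓
  (4,5): δ = 97.15°  ·
antipodal pairs: 5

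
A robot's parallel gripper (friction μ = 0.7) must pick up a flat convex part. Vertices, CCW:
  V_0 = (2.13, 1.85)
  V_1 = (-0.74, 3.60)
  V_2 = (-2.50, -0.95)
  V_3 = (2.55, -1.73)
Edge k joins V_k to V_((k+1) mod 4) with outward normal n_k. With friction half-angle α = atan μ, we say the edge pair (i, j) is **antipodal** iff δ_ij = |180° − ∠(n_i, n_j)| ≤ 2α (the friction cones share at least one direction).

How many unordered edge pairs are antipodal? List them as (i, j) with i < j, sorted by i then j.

α = atan 0.7 = 34.99°;  2α = 69.98°
n_0 = (+0.5206, +0.8538)
n_1 = (-0.9327, +0.3608)
n_2 = (-0.1526, -0.9883)
n_3 = (+0.9932, +0.1165)
  (0,1): δ = 79.77°  ·
  (0,2): δ = 22.59°  ✓
  (0,3): δ = 128.06°  ·
  (1,2): δ = 77.63°  ·
  (1,3): δ = 27.84°  ✓
  (2,3): δ = 74.53°  ·
antipodal pairs: 2

count = 2; pairs: (0,2), (1,3)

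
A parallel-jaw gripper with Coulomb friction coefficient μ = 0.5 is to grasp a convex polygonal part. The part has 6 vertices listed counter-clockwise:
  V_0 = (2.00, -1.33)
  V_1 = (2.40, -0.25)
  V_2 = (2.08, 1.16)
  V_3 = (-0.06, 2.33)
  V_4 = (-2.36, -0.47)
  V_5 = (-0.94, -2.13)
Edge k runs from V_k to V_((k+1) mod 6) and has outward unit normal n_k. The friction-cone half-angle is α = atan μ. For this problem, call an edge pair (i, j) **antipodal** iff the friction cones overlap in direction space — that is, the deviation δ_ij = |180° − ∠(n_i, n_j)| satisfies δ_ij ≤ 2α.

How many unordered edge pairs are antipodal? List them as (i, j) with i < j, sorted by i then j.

α = atan 0.5 = 26.57°;  2α = 53.13°
n_0 = (+0.9377, -0.3473)
n_1 = (+0.9752, +0.2213)
n_2 = (+0.4797, +0.8774)
n_3 = (-0.7727, +0.6347)
n_4 = (-0.7599, -0.6500)
n_5 = (+0.2626, -0.9649)
  (0,1): δ = 146.89°  ·
  (0,2): δ = 98.34°  ·
  (0,3): δ = 19.08°  ✓
  (0,4): δ = 60.87°  ·
  (0,5): δ = 125.55°  ·
  (1,2): δ = 131.45°  ·
  (1,3): δ = 52.19°  ✓
  (1,4): δ = 27.76°  ✓
  (1,5): δ = 92.44°  ·
  (2,3): δ = 100.73°  ·
  (2,4): δ = 20.79°  ✓
  (2,5): δ = 43.89°  ✓
  (3,4): δ = 100.05°  ·
  (3,5): δ = 35.38°  ✓
  (4,5): δ = 115.32°  ·
antipodal pairs: 6

count = 6; pairs: (0,3), (1,3), (1,4), (2,4), (2,5), (3,5)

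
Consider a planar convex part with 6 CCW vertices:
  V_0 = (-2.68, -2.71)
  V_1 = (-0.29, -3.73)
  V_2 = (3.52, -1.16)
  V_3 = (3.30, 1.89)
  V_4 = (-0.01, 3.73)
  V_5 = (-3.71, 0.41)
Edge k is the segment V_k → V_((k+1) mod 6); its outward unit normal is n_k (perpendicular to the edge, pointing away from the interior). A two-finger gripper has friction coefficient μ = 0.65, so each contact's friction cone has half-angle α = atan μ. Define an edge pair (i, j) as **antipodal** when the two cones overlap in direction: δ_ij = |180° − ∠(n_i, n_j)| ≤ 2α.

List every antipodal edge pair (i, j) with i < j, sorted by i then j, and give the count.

count = 8; pairs: (0,2), (0,3), (0,4), (1,3), (1,4), (2,4), (2,5), (3,5)

α = atan 0.65 = 33.02°;  2α = 66.05°
n_0 = (-0.3925, -0.9197)
n_1 = (+0.5592, -0.8290)
n_2 = (+0.9974, +0.0719)
n_3 = (+0.4859, +0.8740)
n_4 = (-0.6679, +0.7443)
n_5 = (-0.9496, -0.3135)
  (0,1): δ = 122.89°  ·
  (0,2): δ = 62.76°  ✓
  (0,3): δ = 5.96°  ✓
  (0,4): δ = 65.01°  ✓
  (0,5): δ = 131.38°  ·
  (1,2): δ = 119.88°  ·
  (1,3): δ = 63.07°  ✓
  (1,4): δ = 7.90°  ✓
  (1,5): δ = 74.27°  ·
  (2,3): δ = 123.19°  ·
  (2,4): δ = 52.22°  ✓
  (2,5): δ = 14.14°  ✓
  (3,4): δ = 109.03°  ·
  (3,5): δ = 42.66°  ✓
  (4,5): δ = 113.63°  ·
antipodal pairs: 8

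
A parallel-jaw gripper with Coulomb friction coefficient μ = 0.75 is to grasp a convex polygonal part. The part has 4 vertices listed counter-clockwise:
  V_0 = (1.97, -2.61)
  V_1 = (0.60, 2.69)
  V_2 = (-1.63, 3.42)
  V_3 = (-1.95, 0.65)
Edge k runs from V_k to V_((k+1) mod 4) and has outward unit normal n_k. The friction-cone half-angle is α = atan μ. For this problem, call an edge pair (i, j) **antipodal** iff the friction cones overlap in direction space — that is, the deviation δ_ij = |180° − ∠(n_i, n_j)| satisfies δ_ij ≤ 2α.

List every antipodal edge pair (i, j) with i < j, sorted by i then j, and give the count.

count = 3; pairs: (0,2), (0,3), (1,3)

α = atan 0.75 = 36.87°;  2α = 73.74°
n_0 = (+0.9682, +0.2503)
n_1 = (+0.3111, +0.9504)
n_2 = (-0.9934, +0.1148)
n_3 = (-0.6394, -0.7689)
  (0,1): δ = 122.62°  ·
  (0,2): δ = 21.08°  ✓
  (0,3): δ = 35.76°  ✓
  (1,2): δ = 78.46°  ·
  (1,3): δ = 21.62°  ✓
  (2,3): δ = 123.16°  ·
antipodal pairs: 3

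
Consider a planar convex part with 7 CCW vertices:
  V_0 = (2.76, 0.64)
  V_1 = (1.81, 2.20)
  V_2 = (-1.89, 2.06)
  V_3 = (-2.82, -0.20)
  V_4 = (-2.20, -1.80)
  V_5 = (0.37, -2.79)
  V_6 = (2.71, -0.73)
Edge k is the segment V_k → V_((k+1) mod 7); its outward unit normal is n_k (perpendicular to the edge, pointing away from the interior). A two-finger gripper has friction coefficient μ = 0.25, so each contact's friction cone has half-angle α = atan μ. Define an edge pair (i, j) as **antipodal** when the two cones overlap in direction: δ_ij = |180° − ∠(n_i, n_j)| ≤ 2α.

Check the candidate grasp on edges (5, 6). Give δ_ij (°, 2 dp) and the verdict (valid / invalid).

δ = 133.45°, invalid

α = atan 0.25 = 14.04°;  2α = 28.07°
edge 5: e_5 = (+2.34, +2.06);  n_5 = (+0.6608, -0.7506)
edge 6: e_6 = (+0.05, +1.37);  n_6 = (+0.9993, -0.0365)
∠(n_5, n_6) = 46.55°
δ = |180° − 46.55°| = 133.45°
133.45° > 2α = 28.07°  →  invalid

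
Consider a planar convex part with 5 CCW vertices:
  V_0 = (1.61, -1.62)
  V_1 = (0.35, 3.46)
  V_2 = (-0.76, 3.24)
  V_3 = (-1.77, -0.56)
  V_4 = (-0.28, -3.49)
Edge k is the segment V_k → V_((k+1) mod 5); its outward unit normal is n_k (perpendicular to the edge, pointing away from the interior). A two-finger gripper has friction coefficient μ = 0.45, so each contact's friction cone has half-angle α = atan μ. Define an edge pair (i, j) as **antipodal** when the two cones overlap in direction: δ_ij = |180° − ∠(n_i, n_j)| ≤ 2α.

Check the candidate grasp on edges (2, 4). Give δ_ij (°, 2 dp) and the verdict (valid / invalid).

α = atan 0.45 = 24.23°;  2α = 48.46°
edge 2: e_2 = (-1.01, -3.80);  n_2 = (-0.9664, +0.2569)
edge 4: e_4 = (+1.89, +1.87);  n_4 = (+0.7033, -0.7109)
∠(n_2, n_4) = 149.58°
δ = |180° − 149.58°| = 30.42°
30.42° ≤ 2α = 48.46°  →  valid

δ = 30.42°, valid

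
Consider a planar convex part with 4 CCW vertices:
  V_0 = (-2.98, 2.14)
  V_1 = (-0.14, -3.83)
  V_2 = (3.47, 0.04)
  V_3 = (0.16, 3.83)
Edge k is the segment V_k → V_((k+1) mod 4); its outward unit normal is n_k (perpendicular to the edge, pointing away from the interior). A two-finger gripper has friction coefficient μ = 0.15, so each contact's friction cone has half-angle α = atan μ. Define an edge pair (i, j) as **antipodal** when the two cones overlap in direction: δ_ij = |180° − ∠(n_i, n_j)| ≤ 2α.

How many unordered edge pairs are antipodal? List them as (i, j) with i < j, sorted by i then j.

count = 1; pairs: (0,2)

α = atan 0.15 = 8.53°;  2α = 17.06°
n_0 = (-0.9030, -0.4296)
n_1 = (+0.7312, -0.6821)
n_2 = (+0.7532, +0.6578)
n_3 = (-0.4739, +0.8806)
  (0,1): δ = 68.45°  ·
  (0,2): δ = 15.69°  ✓
  (0,3): δ = 92.85°  ·
  (1,2): δ = 95.86°  ·
  (1,3): δ = 18.70°  ·
  (2,3): δ = 102.84°  ·
antipodal pairs: 1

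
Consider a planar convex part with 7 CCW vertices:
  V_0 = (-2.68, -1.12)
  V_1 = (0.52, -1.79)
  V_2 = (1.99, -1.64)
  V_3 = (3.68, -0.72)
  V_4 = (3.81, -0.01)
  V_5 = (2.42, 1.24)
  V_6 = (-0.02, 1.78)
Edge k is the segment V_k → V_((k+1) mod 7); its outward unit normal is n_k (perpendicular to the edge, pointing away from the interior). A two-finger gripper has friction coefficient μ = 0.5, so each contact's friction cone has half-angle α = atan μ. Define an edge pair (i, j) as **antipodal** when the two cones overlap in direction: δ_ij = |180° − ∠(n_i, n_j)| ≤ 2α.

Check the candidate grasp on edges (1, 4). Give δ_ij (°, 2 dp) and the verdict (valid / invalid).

δ = 47.79°, valid

α = atan 0.5 = 26.57°;  2α = 53.13°
edge 1: e_1 = (+1.47, +0.15);  n_1 = (+0.1015, -0.9948)
edge 4: e_4 = (-1.39, +1.25);  n_4 = (+0.6687, +0.7436)
∠(n_1, n_4) = 132.21°
δ = |180° − 132.21°| = 47.79°
47.79° ≤ 2α = 53.13°  →  valid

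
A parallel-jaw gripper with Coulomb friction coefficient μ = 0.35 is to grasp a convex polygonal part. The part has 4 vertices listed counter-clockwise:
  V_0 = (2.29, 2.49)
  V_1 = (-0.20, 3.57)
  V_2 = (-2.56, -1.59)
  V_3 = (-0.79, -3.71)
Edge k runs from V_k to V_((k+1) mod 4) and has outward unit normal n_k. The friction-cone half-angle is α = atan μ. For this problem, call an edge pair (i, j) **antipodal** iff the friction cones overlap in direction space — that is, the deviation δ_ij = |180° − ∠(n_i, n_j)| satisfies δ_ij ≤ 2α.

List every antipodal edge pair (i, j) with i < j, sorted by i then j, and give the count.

α = atan 0.35 = 19.29°;  2α = 38.58°
n_0 = (+0.3979, +0.9174)
n_1 = (-0.9094, +0.4159)
n_2 = (-0.7676, -0.6409)
n_3 = (+0.8956, -0.4449)
  (0,1): δ = 91.13°  ·
  (0,2): δ = 26.69°  ✓
  (0,3): δ = 87.03°  ·
  (1,2): δ = 115.56°  ·
  (1,3): δ = 1.84°  ✓
  (2,3): δ = 66.28°  ·
antipodal pairs: 2

count = 2; pairs: (0,2), (1,3)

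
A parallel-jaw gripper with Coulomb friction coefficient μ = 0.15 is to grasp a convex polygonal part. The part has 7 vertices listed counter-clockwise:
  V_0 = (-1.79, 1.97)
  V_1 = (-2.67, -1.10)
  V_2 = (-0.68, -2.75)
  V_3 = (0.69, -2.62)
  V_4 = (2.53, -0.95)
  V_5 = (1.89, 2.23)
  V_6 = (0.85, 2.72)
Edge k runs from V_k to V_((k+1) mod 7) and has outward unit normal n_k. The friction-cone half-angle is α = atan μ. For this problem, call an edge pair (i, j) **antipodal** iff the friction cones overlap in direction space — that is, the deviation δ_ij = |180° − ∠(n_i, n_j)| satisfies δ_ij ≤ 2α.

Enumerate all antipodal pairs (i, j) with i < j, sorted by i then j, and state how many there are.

α = atan 0.15 = 8.53°;  2α = 17.06°
n_0 = (-0.9613, +0.2755)
n_1 = (-0.6383, -0.7698)
n_2 = (+0.0945, -0.9955)
n_3 = (+0.6721, -0.7405)
n_4 = (+0.9803, +0.1973)
n_5 = (+0.4262, +0.9046)
n_6 = (-0.2733, +0.9619)
  (0,1): δ = 113.67°  ·
  (0,2): δ = 68.58°  ·
  (0,3): δ = 31.78°  ·
  (0,4): δ = 27.37°  ·
  (0,5): δ = 80.77°  ·
  (0,6): δ = 121.85°  ·
  (1,2): δ = 134.92°  ·
  (1,3): δ = 98.11°  ·
  (1,4): δ = 38.96°  ·
  (1,5): δ = 14.44°  ✓
  (1,6): δ = 55.52°  ·
  (2,3): δ = 143.19°  ·
  (2,4): δ = 84.04°  ·
  (2,5): δ = 30.65°  ·
  (2,6): δ = 10.44°  ✓
  (3,4): δ = 120.85°  ·
  (3,5): δ = 67.45°  ·
  (3,6): δ = 26.37°  ·
  (4,5): δ = 126.61°  ·
  (4,6): δ = 85.52°  ·
  (5,6): δ = 138.91°  ·
antipodal pairs: 2

count = 2; pairs: (1,5), (2,6)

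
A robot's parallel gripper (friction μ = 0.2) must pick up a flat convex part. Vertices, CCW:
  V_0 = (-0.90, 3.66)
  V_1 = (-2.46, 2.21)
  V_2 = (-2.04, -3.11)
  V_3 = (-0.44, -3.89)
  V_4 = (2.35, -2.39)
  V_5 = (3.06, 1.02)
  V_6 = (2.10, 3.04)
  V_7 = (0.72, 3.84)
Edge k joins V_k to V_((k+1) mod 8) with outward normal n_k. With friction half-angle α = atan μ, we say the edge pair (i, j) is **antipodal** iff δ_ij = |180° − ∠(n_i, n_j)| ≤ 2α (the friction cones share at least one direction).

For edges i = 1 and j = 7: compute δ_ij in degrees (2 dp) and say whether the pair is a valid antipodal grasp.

δ = 91.83°, invalid

α = atan 0.2 = 11.31°;  2α = 22.62°
edge 1: e_1 = (+0.42, -5.32);  n_1 = (-0.9969, -0.0787)
edge 7: e_7 = (-1.62, -0.18);  n_7 = (-0.1104, +0.9939)
∠(n_1, n_7) = 88.17°
δ = |180° − 88.17°| = 91.83°
91.83° > 2α = 22.62°  →  invalid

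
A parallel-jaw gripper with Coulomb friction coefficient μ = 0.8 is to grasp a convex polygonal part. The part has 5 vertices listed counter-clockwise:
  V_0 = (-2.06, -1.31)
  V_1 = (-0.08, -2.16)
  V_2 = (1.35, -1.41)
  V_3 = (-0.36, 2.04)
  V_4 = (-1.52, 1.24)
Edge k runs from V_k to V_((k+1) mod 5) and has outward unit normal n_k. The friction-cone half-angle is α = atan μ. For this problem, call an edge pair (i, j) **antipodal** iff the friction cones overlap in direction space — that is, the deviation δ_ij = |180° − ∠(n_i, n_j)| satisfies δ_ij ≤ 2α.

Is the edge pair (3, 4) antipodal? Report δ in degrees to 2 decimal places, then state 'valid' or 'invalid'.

δ = 136.55°, invalid

α = atan 0.8 = 38.66°;  2α = 77.32°
edge 3: e_3 = (-1.16, -0.80);  n_3 = (-0.5677, +0.8232)
edge 4: e_4 = (-0.54, -2.55);  n_4 = (-0.9783, +0.2072)
∠(n_3, n_4) = 43.45°
δ = |180° − 43.45°| = 136.55°
136.55° > 2α = 77.32°  →  invalid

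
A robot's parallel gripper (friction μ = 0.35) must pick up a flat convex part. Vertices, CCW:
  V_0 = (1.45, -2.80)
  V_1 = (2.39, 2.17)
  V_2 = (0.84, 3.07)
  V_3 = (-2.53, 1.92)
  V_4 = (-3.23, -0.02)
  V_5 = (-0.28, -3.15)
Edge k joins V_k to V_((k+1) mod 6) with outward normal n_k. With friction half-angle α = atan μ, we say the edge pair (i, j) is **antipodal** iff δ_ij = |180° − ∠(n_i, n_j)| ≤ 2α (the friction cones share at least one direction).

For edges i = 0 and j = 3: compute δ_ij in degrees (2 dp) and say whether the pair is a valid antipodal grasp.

α = atan 0.35 = 19.29°;  2α = 38.58°
edge 0: e_0 = (+0.94, +4.97);  n_0 = (+0.9826, -0.1858)
edge 3: e_3 = (-0.70, -1.94);  n_3 = (-0.9406, +0.3394)
∠(n_0, n_3) = 170.87°
δ = |180° − 170.87°| = 9.13°
9.13° ≤ 2α = 38.58°  →  valid

δ = 9.13°, valid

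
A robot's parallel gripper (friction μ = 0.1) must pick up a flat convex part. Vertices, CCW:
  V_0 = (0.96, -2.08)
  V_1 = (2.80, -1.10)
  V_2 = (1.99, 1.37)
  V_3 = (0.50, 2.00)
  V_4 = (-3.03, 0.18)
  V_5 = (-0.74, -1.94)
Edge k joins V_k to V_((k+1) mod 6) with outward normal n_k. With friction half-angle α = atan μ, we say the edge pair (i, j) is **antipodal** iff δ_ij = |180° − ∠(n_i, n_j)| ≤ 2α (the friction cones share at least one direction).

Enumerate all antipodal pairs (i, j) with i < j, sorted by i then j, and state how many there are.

α = atan 0.1 = 5.71°;  2α = 11.42°
n_0 = (+0.4701, -0.8826)
n_1 = (+0.9502, +0.3116)
n_2 = (+0.3894, +0.9211)
n_3 = (-0.4583, +0.8888)
n_4 = (-0.6793, -0.7338)
n_5 = (-0.0821, -0.9966)
  (0,1): δ = 99.88°  ·
  (0,2): δ = 50.96°  ·
  (0,3): δ = 0.77°  ✓
  (0,4): δ = 109.17°  ·
  (0,5): δ = 147.25°  ·
  (1,2): δ = 131.08°  ·
  (1,3): δ = 80.88°  ·
  (1,4): δ = 29.05°  ·
  (1,5): δ = 67.14°  ·
  (2,3): δ = 129.81°  ·
  (2,4): δ = 19.87°  ·
  (2,5): δ = 18.21°  ·
  (3,4): δ = 70.07°  ·
  (3,5): δ = 31.98°  ·
  (4,5): δ = 141.92°  ·
antipodal pairs: 1

count = 1; pairs: (0,3)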